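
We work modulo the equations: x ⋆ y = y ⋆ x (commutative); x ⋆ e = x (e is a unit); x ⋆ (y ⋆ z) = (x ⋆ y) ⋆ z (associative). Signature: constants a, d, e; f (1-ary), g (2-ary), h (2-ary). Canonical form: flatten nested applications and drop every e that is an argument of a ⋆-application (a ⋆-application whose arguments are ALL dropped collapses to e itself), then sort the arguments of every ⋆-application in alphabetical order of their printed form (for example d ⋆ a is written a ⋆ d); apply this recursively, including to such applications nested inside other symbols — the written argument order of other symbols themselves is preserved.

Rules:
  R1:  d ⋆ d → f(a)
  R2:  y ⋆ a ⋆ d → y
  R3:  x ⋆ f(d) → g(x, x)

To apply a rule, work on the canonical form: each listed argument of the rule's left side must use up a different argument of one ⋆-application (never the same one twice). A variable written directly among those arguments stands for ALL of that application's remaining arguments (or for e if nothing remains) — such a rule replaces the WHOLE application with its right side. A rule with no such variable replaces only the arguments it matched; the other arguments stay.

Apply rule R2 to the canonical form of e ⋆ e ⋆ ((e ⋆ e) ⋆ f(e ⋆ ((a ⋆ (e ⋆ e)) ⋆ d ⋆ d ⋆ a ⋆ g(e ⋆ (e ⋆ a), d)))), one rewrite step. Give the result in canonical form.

Answer: f(a ⋆ d ⋆ g(a, d))

Derivation:
Canonical form:  f(a ⋆ a ⋆ d ⋆ d ⋆ g(a, d))
Match R2:  consume a, d;  y := a ⋆ d ⋆ g(a, d)
The extension variable absorbs all remaining arguments, so the whole application is rewritten.
Result:  f(a ⋆ d ⋆ g(a, d))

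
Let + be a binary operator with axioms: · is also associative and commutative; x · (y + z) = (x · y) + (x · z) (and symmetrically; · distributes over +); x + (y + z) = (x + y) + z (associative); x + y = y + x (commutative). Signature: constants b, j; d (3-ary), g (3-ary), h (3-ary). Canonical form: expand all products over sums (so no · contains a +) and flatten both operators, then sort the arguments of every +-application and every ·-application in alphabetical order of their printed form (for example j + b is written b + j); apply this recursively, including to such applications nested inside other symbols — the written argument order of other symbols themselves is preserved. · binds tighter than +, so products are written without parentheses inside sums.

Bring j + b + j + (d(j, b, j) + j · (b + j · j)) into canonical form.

Expand products over sums:  j + b + j + d(j, b, j) + b · j + j · j · j
Sort arguments:  b + b · j + d(j, b, j) + j + j + j · j · j

Answer: b + b · j + d(j, b, j) + j + j + j · j · j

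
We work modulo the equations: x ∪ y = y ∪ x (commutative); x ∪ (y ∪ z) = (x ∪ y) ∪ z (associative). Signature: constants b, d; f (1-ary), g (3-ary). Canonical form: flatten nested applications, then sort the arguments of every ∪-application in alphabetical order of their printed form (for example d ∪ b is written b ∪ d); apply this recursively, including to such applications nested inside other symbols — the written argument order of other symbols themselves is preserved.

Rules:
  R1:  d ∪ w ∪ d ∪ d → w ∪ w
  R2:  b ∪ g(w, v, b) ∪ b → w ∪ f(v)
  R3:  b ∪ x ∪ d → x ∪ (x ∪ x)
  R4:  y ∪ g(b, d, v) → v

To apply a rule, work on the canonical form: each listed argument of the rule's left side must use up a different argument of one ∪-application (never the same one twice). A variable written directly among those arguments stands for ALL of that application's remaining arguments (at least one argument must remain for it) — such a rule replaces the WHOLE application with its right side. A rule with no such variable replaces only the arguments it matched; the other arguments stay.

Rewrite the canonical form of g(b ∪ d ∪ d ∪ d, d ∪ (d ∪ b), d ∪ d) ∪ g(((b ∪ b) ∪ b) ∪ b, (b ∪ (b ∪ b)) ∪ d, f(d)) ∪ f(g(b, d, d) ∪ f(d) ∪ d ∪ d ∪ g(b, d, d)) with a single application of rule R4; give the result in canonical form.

Canonical form:  f(d ∪ d ∪ f(d) ∪ g(b, d, d) ∪ g(b, d, d)) ∪ g(b ∪ b ∪ b ∪ b, b ∪ b ∪ b ∪ d, f(d)) ∪ g(b ∪ d ∪ d ∪ d, b ∪ d ∪ d, d ∪ d)
Match R4:  consume g(b, d, d);  v := d, y := d ∪ d ∪ f(d) ∪ g(b, d, d)
The extension variable absorbs all remaining arguments, so the whole application is rewritten.
Result:  f(d) ∪ g(b ∪ b ∪ b ∪ b, b ∪ b ∪ b ∪ d, f(d)) ∪ g(b ∪ d ∪ d ∪ d, b ∪ d ∪ d, d ∪ d)

Answer: f(d) ∪ g(b ∪ b ∪ b ∪ b, b ∪ b ∪ b ∪ d, f(d)) ∪ g(b ∪ d ∪ d ∪ d, b ∪ d ∪ d, d ∪ d)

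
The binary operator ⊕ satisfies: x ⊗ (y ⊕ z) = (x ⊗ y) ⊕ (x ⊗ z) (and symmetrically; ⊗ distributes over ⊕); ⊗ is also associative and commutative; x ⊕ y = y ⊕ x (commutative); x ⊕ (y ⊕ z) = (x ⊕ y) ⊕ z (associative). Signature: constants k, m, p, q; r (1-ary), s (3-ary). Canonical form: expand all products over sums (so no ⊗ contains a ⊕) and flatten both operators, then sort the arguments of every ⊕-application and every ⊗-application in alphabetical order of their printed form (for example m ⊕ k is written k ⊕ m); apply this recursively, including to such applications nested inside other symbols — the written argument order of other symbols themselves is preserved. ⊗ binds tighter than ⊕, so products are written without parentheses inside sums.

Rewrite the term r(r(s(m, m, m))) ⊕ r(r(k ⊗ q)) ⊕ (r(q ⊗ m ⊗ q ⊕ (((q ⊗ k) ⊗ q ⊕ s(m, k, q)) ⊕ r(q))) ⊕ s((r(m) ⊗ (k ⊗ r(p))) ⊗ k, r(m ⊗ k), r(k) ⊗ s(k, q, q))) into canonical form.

Answer: r(k ⊗ q ⊗ q ⊕ m ⊗ q ⊗ q ⊕ r(q) ⊕ s(m, k, q)) ⊕ r(r(k ⊗ q)) ⊕ r(r(s(m, m, m))) ⊕ s(k ⊗ k ⊗ r(m) ⊗ r(p), r(k ⊗ m), r(k) ⊗ s(k, q, q))

Derivation:
Flatten:  r(r(s(m, m, m))) ⊕ r(r(k ⊗ q)) ⊕ r(k ⊗ q ⊗ q ⊕ m ⊗ q ⊗ q ⊕ r(q) ⊕ s(m, k, q)) ⊕ s(k ⊗ k ⊗ r(m) ⊗ r(p), r(k ⊗ m), r(k) ⊗ s(k, q, q))
Order the arguments:  r(k ⊗ q ⊗ q ⊕ m ⊗ q ⊗ q ⊕ r(q) ⊕ s(m, k, q)) ⊕ r(r(k ⊗ q)) ⊕ r(r(s(m, m, m))) ⊕ s(k ⊗ k ⊗ r(m) ⊗ r(p), r(k ⊗ m), r(k) ⊗ s(k, q, q))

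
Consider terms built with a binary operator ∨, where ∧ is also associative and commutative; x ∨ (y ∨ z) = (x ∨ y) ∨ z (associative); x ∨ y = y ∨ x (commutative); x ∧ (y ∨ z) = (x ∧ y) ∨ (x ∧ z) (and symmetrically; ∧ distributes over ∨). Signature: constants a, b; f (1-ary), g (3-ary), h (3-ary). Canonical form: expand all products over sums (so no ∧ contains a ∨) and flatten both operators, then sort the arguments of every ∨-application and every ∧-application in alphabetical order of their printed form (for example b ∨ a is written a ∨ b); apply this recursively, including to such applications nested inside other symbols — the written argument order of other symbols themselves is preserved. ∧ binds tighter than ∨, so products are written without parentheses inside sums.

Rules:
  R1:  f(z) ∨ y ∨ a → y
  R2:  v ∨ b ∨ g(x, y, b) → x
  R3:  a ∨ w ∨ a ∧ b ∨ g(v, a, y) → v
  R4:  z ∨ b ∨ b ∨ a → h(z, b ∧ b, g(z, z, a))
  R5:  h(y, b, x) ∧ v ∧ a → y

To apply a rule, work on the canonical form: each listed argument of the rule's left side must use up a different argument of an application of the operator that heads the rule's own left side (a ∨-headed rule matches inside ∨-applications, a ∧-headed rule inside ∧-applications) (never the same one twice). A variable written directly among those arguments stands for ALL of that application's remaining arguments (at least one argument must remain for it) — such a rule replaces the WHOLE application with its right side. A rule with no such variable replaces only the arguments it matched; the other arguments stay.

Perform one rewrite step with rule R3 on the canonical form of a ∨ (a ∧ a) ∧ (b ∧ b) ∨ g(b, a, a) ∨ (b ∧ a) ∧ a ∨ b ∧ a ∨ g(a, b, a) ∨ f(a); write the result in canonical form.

Canonical form:  a ∨ a ∧ a ∧ b ∨ a ∧ a ∧ b ∧ b ∨ a ∧ b ∨ f(a) ∨ g(a, b, a) ∨ g(b, a, a)
Apply R3:  consuming a, a ∧ b, g(b, a, a);  v := b, w := a ∧ a ∧ b ∨ a ∧ a ∧ b ∧ b ∨ f(a) ∨ g(a, b, a), y := a
The extension variable absorbs all remaining arguments, so the whole application is rewritten.
Giving:  b

Answer: b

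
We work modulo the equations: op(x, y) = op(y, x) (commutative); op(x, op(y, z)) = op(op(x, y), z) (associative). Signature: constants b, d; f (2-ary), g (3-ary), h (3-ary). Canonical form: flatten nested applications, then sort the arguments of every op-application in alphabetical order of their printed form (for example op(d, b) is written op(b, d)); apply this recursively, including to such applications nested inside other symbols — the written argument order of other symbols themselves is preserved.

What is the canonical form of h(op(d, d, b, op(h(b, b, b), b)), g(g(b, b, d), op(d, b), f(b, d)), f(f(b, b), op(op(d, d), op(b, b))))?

Focus inside:  op(d, d, b, op(h(b, b, b), b))
Flatten:  op(d, d, b, h(b, b, b), b)
Sort:  op(b, b, d, d, h(b, b, b))
Rebuild:  h(op(b, b, d, d, h(b, b, b)), g(g(b, b, d), op(b, d), f(b, d)), f(f(b, b), op(b, b, d, d)))

Answer: h(op(b, b, d, d, h(b, b, b)), g(g(b, b, d), op(b, d), f(b, d)), f(f(b, b), op(b, b, d, d)))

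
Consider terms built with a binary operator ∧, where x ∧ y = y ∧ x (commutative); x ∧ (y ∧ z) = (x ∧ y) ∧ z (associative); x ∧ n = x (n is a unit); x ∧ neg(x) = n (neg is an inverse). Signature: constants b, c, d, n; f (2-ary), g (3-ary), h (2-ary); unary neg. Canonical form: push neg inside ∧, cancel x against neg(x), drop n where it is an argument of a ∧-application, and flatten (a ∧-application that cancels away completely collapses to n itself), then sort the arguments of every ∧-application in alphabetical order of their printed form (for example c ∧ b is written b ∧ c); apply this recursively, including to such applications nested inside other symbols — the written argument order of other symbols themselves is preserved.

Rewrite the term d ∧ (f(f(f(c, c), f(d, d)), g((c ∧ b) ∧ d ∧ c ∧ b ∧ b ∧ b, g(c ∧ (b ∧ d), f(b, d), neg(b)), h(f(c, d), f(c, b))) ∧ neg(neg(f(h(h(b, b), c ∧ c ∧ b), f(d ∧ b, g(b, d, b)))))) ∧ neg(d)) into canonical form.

Answer: f(f(f(c, c), f(d, d)), f(h(h(b, b), b ∧ c ∧ c), f(b ∧ d, g(b, d, b))) ∧ g(b ∧ b ∧ b ∧ b ∧ c ∧ c ∧ d, g(b ∧ c ∧ d, f(b, d), neg(b)), h(f(c, d), f(c, b))))

Derivation:
Push neg inside:  distribute neg over ∧ and collapse double neg
Cancel:  d cancels
Collect terms:  f(f(f(c, c), f(d, d)), f(h(h(b, b), b ∧ c ∧ c), f(b ∧ d, g(b, d, b))) ∧ g(b ∧ b ∧ b ∧ b ∧ c ∧ c ∧ d, g(b ∧ c ∧ d, f(b, d), neg(b)), h(f(c, d), f(c, b))))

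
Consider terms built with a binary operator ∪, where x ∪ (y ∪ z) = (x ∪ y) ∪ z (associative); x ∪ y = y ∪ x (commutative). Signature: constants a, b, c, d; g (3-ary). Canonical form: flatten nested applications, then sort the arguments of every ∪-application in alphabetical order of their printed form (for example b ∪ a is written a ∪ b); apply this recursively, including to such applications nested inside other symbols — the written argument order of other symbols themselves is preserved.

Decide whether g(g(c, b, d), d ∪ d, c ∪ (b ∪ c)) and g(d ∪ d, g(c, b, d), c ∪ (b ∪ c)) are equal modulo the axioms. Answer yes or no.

Left:  g(g(c, b, d), d ∪ d, c ∪ (b ∪ c))
  Descend into:  c ∪ (b ∪ c)
  Merge nested applications:  c ∪ b ∪ c
  Sort arguments:  b ∪ c ∪ c
  Reassemble:  g(g(c, b, d), d ∪ d, b ∪ c ∪ c)
Right:  g(d ∪ d, g(c, b, d), c ∪ (b ∪ c))
  Focus inside:  c ∪ (b ∪ c)
  Merge nested applications:  c ∪ b ∪ c
  Sort:  b ∪ c ∪ c
  Put back:  g(d ∪ d, g(c, b, d), b ∪ c ∪ c)

Answer: no — g(g(c, b, d), d ∪ d, b ∪ c ∪ c) vs g(d ∪ d, g(c, b, d), b ∪ c ∪ c)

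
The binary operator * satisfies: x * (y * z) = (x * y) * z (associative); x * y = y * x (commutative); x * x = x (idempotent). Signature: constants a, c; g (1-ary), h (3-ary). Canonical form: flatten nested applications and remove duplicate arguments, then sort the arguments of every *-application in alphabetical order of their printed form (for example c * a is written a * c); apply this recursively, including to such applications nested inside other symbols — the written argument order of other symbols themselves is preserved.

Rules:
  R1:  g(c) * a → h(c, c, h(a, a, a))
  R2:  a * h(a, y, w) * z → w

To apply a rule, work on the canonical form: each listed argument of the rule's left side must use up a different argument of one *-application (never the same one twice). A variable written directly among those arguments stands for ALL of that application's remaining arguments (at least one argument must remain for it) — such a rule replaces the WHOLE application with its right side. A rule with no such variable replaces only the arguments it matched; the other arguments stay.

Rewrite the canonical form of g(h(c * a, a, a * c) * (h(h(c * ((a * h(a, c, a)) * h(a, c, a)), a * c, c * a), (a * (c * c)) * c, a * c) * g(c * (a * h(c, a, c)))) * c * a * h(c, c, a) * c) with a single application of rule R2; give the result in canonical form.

Answer: g(a * c * g(a * c * h(c, a, c)) * h(a * c, a, a * c) * h(c, c, a) * h(h(a, a * c, a * c), a * c, a * c))

Derivation:
Canonical form:  g(a * c * g(a * c * h(c, a, c)) * h(a * c, a, a * c) * h(c, c, a) * h(h(a * c * h(a, c, a), a * c, a * c), a * c, a * c))
Apply R2:  consuming a, h(a, c, a);  w := a, y := c, z := c
The variable takes the whole remainder — replace the entire application.
Giving:  g(a * c * g(a * c * h(c, a, c)) * h(a * c, a, a * c) * h(c, c, a) * h(h(a, a * c, a * c), a * c, a * c))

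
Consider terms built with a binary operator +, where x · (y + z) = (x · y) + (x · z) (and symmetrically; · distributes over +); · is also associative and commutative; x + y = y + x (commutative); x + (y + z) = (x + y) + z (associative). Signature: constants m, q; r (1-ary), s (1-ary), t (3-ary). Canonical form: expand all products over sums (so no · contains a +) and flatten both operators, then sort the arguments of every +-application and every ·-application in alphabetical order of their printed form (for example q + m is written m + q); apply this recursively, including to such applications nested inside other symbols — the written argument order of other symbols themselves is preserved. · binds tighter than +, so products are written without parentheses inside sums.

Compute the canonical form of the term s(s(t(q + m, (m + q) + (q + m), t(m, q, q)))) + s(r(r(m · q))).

Answer: s(r(r(m · q))) + s(s(t(m + q, m + m + q + q, t(m, q, q))))

Derivation:
Flatten:  s(s(t(m + q, m + m + q + q, t(m, q, q)))) + s(r(r(m · q)))
Sort arguments:  s(r(r(m · q))) + s(s(t(m + q, m + m + q + q, t(m, q, q))))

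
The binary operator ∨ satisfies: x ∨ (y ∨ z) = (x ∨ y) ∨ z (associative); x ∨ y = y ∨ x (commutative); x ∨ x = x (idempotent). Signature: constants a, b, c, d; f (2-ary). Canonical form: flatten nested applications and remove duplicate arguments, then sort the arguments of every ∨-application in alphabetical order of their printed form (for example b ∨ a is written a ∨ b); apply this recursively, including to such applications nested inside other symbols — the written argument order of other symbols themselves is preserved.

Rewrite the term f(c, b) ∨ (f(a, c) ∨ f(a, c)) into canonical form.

Merge nested applications:  f(c, b) ∨ f(a, c) ∨ f(a, c)
Idempotence:  drop duplicate f(a, c)
Sort arguments:  f(a, c) ∨ f(c, b)

Answer: f(a, c) ∨ f(c, b)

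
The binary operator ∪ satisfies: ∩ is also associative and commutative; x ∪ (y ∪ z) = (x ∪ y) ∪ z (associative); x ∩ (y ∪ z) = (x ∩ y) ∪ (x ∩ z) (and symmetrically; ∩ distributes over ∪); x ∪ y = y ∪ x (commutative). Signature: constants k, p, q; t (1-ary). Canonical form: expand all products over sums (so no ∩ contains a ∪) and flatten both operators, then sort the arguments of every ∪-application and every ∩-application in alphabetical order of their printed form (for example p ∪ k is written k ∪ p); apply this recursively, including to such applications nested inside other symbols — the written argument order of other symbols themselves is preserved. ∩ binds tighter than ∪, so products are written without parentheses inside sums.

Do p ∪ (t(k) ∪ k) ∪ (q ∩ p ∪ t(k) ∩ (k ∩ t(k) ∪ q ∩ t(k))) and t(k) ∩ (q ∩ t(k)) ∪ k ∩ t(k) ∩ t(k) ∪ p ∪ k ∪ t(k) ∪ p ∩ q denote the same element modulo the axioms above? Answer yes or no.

Left:  p ∪ (t(k) ∪ k) ∪ (q ∩ p ∪ t(k) ∩ (k ∩ t(k) ∪ q ∩ t(k)))
  Expand products over sums:  p ∪ t(k) ∪ k ∪ p ∩ q ∪ k ∩ t(k) ∩ t(k) ∪ q ∩ t(k) ∩ t(k)
  Sort arguments:  k ∪ k ∩ t(k) ∩ t(k) ∪ p ∪ p ∩ q ∪ q ∩ t(k) ∩ t(k) ∪ t(k)
Right:  t(k) ∩ (q ∩ t(k)) ∪ k ∩ t(k) ∩ t(k) ∪ p ∪ k ∪ t(k) ∪ p ∩ q
  Merge nested applications:  q ∩ t(k) ∩ t(k) ∪ k ∩ t(k) ∩ t(k) ∪ p ∪ k ∪ t(k) ∪ p ∩ q
  Order the arguments:  k ∪ k ∩ t(k) ∩ t(k) ∪ p ∪ p ∩ q ∪ q ∩ t(k) ∩ t(k) ∪ t(k)

Answer: yes — both canonical forms are k ∪ k ∩ t(k) ∩ t(k) ∪ p ∪ p ∩ q ∪ q ∩ t(k) ∩ t(k) ∪ t(k)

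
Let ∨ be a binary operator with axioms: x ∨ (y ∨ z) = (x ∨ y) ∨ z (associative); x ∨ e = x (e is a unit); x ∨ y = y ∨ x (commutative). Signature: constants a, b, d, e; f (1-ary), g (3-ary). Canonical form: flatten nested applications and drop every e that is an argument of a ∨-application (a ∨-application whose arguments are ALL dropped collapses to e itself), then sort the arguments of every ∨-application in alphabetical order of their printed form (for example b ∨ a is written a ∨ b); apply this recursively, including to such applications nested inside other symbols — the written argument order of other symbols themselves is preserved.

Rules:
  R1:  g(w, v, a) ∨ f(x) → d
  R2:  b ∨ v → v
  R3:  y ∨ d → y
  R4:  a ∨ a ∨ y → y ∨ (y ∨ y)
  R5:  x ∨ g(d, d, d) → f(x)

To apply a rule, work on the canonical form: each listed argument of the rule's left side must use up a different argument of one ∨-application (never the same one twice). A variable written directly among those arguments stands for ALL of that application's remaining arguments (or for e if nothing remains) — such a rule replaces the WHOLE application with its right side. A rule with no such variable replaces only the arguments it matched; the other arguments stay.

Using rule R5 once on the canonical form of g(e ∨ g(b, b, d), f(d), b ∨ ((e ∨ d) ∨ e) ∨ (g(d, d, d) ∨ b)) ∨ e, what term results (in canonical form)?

Answer: g(g(b, b, d), f(d), f(b ∨ b ∨ d))

Derivation:
Canonical form:  g(g(b, b, d), f(d), b ∨ b ∨ d ∨ g(d, d, d))
Apply R5:  consuming g(d, d, d);  x := b ∨ b ∨ d
Every leftover argument binds to the variable; the entire application is replaced.
New term:  g(g(b, b, d), f(d), f(b ∨ b ∨ d))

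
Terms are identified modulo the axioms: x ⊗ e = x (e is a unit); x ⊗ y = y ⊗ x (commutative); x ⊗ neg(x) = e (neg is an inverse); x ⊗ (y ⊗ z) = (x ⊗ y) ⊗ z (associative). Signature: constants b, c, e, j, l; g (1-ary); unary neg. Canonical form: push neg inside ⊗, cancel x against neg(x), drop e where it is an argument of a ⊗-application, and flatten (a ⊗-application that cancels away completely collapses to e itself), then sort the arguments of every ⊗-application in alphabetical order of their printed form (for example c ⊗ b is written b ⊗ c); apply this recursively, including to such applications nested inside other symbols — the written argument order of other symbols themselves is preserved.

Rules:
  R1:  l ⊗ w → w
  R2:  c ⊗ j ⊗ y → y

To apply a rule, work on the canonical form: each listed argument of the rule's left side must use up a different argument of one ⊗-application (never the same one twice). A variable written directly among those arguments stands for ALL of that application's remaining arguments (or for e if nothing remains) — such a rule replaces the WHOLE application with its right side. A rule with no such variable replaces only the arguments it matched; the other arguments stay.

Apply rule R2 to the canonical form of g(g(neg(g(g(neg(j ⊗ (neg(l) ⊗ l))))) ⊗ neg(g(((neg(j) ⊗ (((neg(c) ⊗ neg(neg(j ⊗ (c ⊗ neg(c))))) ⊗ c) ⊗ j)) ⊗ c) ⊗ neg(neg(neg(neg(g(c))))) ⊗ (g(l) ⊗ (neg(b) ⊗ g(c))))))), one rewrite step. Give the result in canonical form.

Answer: g(g(neg(g(g(c) ⊗ g(c) ⊗ g(l) ⊗ neg(b))) ⊗ neg(g(g(neg(j))))))

Derivation:
Canonical form:  g(g(neg(g(c ⊗ g(c) ⊗ g(c) ⊗ g(l) ⊗ j ⊗ neg(b))) ⊗ neg(g(g(neg(j))))))
Apply R2:  consuming c, j;  y := g(c) ⊗ g(c) ⊗ g(l) ⊗ neg(b)
Every leftover argument binds to the variable; the entire application is replaced.
Giving:  g(g(neg(g(g(c) ⊗ g(c) ⊗ g(l) ⊗ neg(b))) ⊗ neg(g(g(neg(j))))))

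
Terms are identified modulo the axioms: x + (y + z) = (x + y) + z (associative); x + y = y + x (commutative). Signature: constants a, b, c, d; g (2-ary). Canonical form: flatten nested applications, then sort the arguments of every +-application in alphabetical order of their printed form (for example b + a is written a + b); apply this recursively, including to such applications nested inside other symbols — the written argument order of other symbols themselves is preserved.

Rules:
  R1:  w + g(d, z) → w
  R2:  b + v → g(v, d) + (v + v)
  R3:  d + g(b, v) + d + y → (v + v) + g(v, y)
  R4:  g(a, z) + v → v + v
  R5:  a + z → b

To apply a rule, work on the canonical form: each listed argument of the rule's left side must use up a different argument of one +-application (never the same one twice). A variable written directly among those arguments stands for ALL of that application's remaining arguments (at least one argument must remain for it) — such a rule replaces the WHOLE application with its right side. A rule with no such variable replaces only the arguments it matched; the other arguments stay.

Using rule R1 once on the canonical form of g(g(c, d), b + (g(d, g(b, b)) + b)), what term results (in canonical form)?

Canonical form:  g(g(c, d), b + b + g(d, g(b, b)))
Match R1:  consume g(d, g(b, b));  w := b + b, z := g(b, b)
Every leftover argument binds to the variable; the entire application is replaced.
New term:  g(g(c, d), b + b)

Answer: g(g(c, d), b + b)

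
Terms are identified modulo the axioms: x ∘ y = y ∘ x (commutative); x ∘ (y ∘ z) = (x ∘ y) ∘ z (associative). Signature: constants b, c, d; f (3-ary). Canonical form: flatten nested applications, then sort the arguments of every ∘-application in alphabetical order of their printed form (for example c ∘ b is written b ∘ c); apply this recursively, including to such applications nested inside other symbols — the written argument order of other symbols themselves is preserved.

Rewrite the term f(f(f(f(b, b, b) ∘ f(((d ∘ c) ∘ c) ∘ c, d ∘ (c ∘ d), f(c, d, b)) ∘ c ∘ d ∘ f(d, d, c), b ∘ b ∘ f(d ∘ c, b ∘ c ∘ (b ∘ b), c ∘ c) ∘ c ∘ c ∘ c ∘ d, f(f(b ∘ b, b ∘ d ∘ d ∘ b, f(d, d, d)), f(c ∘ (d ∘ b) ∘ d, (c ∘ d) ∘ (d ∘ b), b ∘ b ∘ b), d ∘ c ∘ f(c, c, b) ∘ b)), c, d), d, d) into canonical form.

Answer: f(f(f(c ∘ d ∘ f(b, b, b) ∘ f(c ∘ c ∘ c ∘ d, c ∘ d ∘ d, f(c, d, b)) ∘ f(d, d, c), b ∘ b ∘ c ∘ c ∘ c ∘ d ∘ f(c ∘ d, b ∘ b ∘ b ∘ c, c ∘ c), f(f(b ∘ b, b ∘ b ∘ d ∘ d, f(d, d, d)), f(b ∘ c ∘ d ∘ d, b ∘ c ∘ d ∘ d, b ∘ b ∘ b), b ∘ c ∘ d ∘ f(c, c, b))), c, d), d, d)

Derivation:
Focus inside:  f(b, b, b) ∘ f(((d ∘ c) ∘ c) ∘ c, d ∘ (c ∘ d), f(c, d, b)) ∘ c ∘ d ∘ f(d, d, c)
Canonicalize subterm:  f(((d ∘ c) ∘ c) ∘ c, d ∘ (c ∘ d), f(c, d, b))  →  f(c ∘ c ∘ c ∘ d, c ∘ d ∘ d, f(c, d, b))
Order the arguments:  c ∘ d ∘ f(b, b, b) ∘ f(c ∘ c ∘ c ∘ d, c ∘ d ∘ d, f(c, d, b)) ∘ f(d, d, c)
Put back:  f(f(f(c ∘ d ∘ f(b, b, b) ∘ f(c ∘ c ∘ c ∘ d, c ∘ d ∘ d, f(c, d, b)) ∘ f(d, d, c), b ∘ b ∘ c ∘ c ∘ c ∘ d ∘ f(c ∘ d, b ∘ b ∘ b ∘ c, c ∘ c), f(f(b ∘ b, b ∘ b ∘ d ∘ d, f(d, d, d)), f(b ∘ c ∘ d ∘ d, b ∘ c ∘ d ∘ d, b ∘ b ∘ b), b ∘ c ∘ d ∘ f(c, c, b))), c, d), d, d)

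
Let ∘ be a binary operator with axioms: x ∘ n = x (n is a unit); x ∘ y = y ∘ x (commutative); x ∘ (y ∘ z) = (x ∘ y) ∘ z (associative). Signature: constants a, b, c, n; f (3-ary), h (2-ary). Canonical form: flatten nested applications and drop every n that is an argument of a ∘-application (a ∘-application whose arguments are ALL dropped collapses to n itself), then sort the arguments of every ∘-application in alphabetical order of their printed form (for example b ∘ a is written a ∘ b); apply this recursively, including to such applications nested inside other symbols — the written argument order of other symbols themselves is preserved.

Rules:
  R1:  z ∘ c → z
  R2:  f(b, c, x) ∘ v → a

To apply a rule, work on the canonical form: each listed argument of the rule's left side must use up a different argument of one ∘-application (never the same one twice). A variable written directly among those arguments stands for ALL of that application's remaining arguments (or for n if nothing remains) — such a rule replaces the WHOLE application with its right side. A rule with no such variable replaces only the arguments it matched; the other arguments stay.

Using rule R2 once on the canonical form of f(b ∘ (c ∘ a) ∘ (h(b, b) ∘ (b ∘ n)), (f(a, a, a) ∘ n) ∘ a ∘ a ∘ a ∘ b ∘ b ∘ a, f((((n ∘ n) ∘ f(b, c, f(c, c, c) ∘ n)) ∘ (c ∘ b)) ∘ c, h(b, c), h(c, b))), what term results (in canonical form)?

Canonical form:  f(a ∘ b ∘ b ∘ c ∘ h(b, b), a ∘ a ∘ a ∘ a ∘ b ∘ b ∘ f(a, a, a), f(b ∘ c ∘ c ∘ f(b, c, f(c, c, c)), h(b, c), h(c, b)))
Match R2:  consume f(b, c, f(c, c, c));  v := b ∘ c ∘ c, x := f(c, c, c)
The variable takes the whole remainder — replace the entire application.
New term:  f(a ∘ b ∘ b ∘ c ∘ h(b, b), a ∘ a ∘ a ∘ a ∘ b ∘ b ∘ f(a, a, a), f(a, h(b, c), h(c, b)))

Answer: f(a ∘ b ∘ b ∘ c ∘ h(b, b), a ∘ a ∘ a ∘ a ∘ b ∘ b ∘ f(a, a, a), f(a, h(b, c), h(c, b)))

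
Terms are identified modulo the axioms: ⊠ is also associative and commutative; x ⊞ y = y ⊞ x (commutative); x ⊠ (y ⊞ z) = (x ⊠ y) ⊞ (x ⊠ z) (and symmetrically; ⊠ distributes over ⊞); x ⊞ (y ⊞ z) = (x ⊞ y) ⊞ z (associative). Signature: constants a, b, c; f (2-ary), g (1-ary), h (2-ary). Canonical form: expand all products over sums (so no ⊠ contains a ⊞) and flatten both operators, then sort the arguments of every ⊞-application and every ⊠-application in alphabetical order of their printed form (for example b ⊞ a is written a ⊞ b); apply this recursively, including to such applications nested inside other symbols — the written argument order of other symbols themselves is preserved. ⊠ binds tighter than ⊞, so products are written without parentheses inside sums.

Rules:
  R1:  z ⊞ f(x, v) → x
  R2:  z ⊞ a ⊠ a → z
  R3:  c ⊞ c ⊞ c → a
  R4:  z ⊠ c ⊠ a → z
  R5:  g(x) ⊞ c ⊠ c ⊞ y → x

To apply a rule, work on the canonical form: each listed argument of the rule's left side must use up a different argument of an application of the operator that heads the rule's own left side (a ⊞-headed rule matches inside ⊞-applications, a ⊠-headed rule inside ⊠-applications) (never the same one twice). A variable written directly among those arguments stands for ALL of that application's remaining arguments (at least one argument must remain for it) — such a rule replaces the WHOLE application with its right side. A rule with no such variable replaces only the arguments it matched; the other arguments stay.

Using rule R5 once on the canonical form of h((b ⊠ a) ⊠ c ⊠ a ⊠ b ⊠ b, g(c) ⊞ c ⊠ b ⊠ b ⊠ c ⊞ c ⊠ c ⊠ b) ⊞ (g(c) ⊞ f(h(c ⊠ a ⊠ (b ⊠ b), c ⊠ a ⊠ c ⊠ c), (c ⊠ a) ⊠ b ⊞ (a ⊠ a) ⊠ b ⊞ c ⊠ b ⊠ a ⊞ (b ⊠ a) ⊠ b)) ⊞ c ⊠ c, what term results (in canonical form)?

Answer: c

Derivation:
Canonical form:  c ⊠ c ⊞ f(h(a ⊠ b ⊠ b ⊠ c, a ⊠ c ⊠ c ⊠ c), a ⊠ a ⊠ b ⊞ a ⊠ b ⊠ b ⊞ a ⊠ b ⊠ c ⊞ a ⊠ b ⊠ c) ⊞ g(c) ⊞ h(a ⊠ a ⊠ b ⊠ b ⊠ b ⊠ c, b ⊠ b ⊠ c ⊠ c ⊞ b ⊠ c ⊠ c ⊞ g(c))
Match R5:  consume c ⊠ c, g(c);  x := c, y := f(h(a ⊠ b ⊠ b ⊠ c, a ⊠ c ⊠ c ⊠ c), a ⊠ a ⊠ b ⊞ a ⊠ b ⊠ b ⊞ a ⊠ b ⊠ c ⊞ a ⊠ b ⊠ c) ⊞ h(a ⊠ a ⊠ b ⊠ b ⊠ b ⊠ c, b ⊠ b ⊠ c ⊠ c ⊞ b ⊠ c ⊠ c ⊞ g(c))
The extension variable absorbs all remaining arguments, so the whole application is rewritten.
Result:  c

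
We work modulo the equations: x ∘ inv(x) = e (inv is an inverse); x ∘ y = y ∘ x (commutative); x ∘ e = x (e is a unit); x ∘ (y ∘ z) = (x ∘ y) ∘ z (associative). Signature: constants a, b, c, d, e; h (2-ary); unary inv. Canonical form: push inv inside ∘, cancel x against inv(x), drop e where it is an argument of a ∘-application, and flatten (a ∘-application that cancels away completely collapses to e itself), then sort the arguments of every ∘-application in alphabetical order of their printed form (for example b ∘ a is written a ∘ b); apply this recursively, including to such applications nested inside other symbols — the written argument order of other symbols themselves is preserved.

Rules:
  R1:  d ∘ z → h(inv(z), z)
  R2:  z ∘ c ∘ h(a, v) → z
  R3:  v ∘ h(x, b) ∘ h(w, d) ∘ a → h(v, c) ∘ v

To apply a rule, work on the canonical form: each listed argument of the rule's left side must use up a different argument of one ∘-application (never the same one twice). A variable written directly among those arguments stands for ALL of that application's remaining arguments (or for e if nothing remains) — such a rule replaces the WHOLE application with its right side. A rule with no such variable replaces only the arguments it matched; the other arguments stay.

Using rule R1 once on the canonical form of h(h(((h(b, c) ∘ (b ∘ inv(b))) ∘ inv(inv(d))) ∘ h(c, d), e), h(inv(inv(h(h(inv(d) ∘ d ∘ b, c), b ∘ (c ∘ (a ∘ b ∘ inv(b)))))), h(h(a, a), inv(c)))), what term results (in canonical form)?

Answer: h(h(h(inv(h(b, c)) ∘ inv(h(c, d)), h(b, c) ∘ h(c, d)), e), h(h(h(b, c), a ∘ b ∘ c), h(h(a, a), inv(c))))

Derivation:
Canonical form:  h(h(d ∘ h(b, c) ∘ h(c, d), e), h(h(h(b, c), a ∘ b ∘ c), h(h(a, a), inv(c))))
Match R1:  consume d;  z := h(b, c) ∘ h(c, d)
Every leftover argument binds to the variable; the entire application is replaced.
Giving:  h(h(h(inv(h(b, c)) ∘ inv(h(c, d)), h(b, c) ∘ h(c, d)), e), h(h(h(b, c), a ∘ b ∘ c), h(h(a, a), inv(c))))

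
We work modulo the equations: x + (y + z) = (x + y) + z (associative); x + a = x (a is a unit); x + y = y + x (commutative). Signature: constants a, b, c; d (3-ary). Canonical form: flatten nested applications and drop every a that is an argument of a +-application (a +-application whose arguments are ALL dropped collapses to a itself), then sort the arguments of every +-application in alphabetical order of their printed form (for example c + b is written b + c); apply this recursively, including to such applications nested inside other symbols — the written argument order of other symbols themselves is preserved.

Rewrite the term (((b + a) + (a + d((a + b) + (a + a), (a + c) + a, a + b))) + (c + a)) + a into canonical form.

Answer: b + c + d(b, c, b)

Derivation:
Un-nest:  b + a + a + d((a + b) + (a + a), (a + c) + a, a + b) + c + a + a
Canonicalize subterm:  d((a + b) + (a + a), (a + c) + a, a + b)  →  d(b, c, b)
Units out:  drop a (×4)
Sort:  b + c + d(b, c, b)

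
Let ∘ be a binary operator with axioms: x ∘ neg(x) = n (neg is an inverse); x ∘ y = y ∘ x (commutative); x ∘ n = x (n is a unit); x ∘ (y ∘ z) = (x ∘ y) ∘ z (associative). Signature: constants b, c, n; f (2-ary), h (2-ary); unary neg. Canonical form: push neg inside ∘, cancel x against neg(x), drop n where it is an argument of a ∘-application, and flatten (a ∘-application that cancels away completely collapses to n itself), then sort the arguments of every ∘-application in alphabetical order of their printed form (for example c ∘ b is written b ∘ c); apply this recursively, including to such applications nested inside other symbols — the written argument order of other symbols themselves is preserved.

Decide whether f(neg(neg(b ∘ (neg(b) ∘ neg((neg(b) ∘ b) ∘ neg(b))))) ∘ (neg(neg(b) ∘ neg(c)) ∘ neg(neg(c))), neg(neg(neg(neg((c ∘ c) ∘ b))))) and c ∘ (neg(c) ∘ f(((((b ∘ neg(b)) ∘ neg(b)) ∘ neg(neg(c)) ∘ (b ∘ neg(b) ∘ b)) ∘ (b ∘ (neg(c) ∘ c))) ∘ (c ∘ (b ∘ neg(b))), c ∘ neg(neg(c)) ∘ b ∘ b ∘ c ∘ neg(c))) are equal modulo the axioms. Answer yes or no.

Answer: no — f(b ∘ b ∘ c ∘ c, b ∘ c ∘ c) vs f(b ∘ c ∘ c, b ∘ b ∘ c ∘ c)

Derivation:
Left:  f(neg(neg(b ∘ (neg(b) ∘ neg((neg(b) ∘ b) ∘ neg(b))))) ∘ (neg(neg(b) ∘ neg(c)) ∘ neg(neg(c))), neg(neg(neg(neg((c ∘ c) ∘ b)))))
  Work inside:  neg(neg(b ∘ (neg(b) ∘ neg((neg(b) ∘ b) ∘ neg(b))))) ∘ (neg(neg(b) ∘ neg(c)) ∘ neg(neg(c)))
  Push neg inside:  distribute neg over ∘ and collapse double neg
  Collect:  b ∘ b ∘ c ∘ c
  Rebuild:  f(b ∘ b ∘ c ∘ c, b ∘ c ∘ c)
Right:  c ∘ (neg(c) ∘ f(((((b ∘ neg(b)) ∘ neg(b)) ∘ neg(neg(c)) ∘ (b ∘ neg(b) ∘ b)) ∘ (b ∘ (neg(c) ∘ c))) ∘ (c ∘ (b ∘ neg(b))), c ∘ neg(neg(c)) ∘ b ∘ b ∘ c ∘ neg(c)))
  Push neg inside:  distribute neg over ∘ and collapse double neg
  Cancel:  c cancels
  Collect terms:  f(b ∘ c ∘ c, b ∘ b ∘ c ∘ c)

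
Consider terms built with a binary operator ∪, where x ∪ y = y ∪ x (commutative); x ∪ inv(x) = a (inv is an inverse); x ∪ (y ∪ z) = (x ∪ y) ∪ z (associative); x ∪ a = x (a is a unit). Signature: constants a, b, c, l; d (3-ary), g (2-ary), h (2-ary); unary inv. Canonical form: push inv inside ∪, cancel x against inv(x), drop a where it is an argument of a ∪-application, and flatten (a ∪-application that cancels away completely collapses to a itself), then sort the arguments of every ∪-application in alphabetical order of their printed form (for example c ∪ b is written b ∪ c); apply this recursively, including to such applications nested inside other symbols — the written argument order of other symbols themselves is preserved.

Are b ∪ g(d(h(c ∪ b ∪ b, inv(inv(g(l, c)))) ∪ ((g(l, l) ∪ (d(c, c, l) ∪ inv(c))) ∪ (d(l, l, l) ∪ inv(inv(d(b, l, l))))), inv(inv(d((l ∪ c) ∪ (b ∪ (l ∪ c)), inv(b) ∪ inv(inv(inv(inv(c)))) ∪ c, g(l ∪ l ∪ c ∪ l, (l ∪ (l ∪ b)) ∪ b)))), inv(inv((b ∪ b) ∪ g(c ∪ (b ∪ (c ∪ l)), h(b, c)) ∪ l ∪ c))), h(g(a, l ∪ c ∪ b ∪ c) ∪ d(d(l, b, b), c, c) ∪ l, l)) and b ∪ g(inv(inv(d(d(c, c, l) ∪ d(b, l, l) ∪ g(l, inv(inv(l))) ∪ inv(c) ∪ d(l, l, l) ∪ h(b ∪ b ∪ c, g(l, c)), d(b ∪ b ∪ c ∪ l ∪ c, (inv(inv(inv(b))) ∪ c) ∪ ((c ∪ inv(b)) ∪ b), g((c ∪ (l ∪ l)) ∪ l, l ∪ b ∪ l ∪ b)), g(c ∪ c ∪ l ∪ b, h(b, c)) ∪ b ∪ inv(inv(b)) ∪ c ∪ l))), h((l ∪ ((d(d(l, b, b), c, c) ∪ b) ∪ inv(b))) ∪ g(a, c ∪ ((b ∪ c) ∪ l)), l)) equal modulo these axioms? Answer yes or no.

Left:  b ∪ g(d(h(c ∪ b ∪ b, inv(inv(g(l, c)))) ∪ ((g(l, l) ∪ (d(c, c, l) ∪ inv(c))) ∪ (d(l, l, l) ∪ inv(inv(d(b, l, l))))), inv(inv(d((l ∪ c) ∪ (b ∪ (l ∪ c)), inv(b) ∪ inv(inv(inv(inv(c)))) ∪ c, g(l ∪ l ∪ c ∪ l, (l ∪ (l ∪ b)) ∪ b)))), inv(inv((b ∪ b) ∪ g(c ∪ (b ∪ (c ∪ l)), h(b, c)) ∪ l ∪ c))), h(g(a, l ∪ c ∪ b ∪ c) ∪ d(d(l, b, b), c, c) ∪ l, l))
  Push inv inside:  distribute inv over ∪ and collapse double inv
  Collect:  b ∪ g(d(d(b, l, l) ∪ d(c, c, l) ∪ d(l, l, l) ∪ g(l, l) ∪ h(b ∪ b ∪ c, g(l, c)) ∪ inv(c), d(b ∪ c ∪ c ∪ l ∪ l, c ∪ c ∪ inv(b), g(c ∪ l ∪ l ∪ l, b ∪ b ∪ l ∪ l)), b ∪ b ∪ c ∪ g(b ∪ c ∪ c ∪ l, h(b, c)) ∪ l), h(d(d(l, b, b), c, c) ∪ g(a, b ∪ c ∪ c ∪ l) ∪ l, l))
Right:  b ∪ g(inv(inv(d(d(c, c, l) ∪ d(b, l, l) ∪ g(l, inv(inv(l))) ∪ inv(c) ∪ d(l, l, l) ∪ h(b ∪ b ∪ c, g(l, c)), d(b ∪ b ∪ c ∪ l ∪ c, (inv(inv(inv(b))) ∪ c) ∪ ((c ∪ inv(b)) ∪ b), g((c ∪ (l ∪ l)) ∪ l, l ∪ b ∪ l ∪ b)), g(c ∪ c ∪ l ∪ b, h(b, c)) ∪ b ∪ inv(inv(b)) ∪ c ∪ l))), h((l ∪ ((d(d(l, b, b), c, c) ∪ b) ∪ inv(b))) ∪ g(a, c ∪ ((b ∪ c) ∪ l)), l))
  Push inv inside:  distribute inv over ∪ and collapse double inv
  Collect terms:  b ∪ g(d(d(b, l, l) ∪ d(c, c, l) ∪ d(l, l, l) ∪ g(l, l) ∪ h(b ∪ b ∪ c, g(l, c)) ∪ inv(c), d(b ∪ b ∪ c ∪ c ∪ l, c ∪ c ∪ inv(b), g(c ∪ l ∪ l ∪ l, b ∪ b ∪ l ∪ l)), b ∪ b ∪ c ∪ g(b ∪ c ∪ c ∪ l, h(b, c)) ∪ l), h(d(d(l, b, b), c, c) ∪ g(a, b ∪ c ∪ c ∪ l) ∪ l, l))

Answer: no — b ∪ g(d(d(b, l, l) ∪ d(c, c, l) ∪ d(l, l, l) ∪ g(l, l) ∪ h(b ∪ b ∪ c, g(l, c)) ∪ inv(c), d(b ∪ c ∪ c ∪ l ∪ l, c ∪ c ∪ inv(b), g(c ∪ l ∪ l ∪ l, b ∪ b ∪ l ∪ l)), b ∪ b ∪ c ∪ g(b ∪ c ∪ c ∪ l, h(b, c)) ∪ l), h(d(d(l, b, b), c, c) ∪ g(a, b ∪ c ∪ c ∪ l) ∪ l, l)) vs b ∪ g(d(d(b, l, l) ∪ d(c, c, l) ∪ d(l, l, l) ∪ g(l, l) ∪ h(b ∪ b ∪ c, g(l, c)) ∪ inv(c), d(b ∪ b ∪ c ∪ c ∪ l, c ∪ c ∪ inv(b), g(c ∪ l ∪ l ∪ l, b ∪ b ∪ l ∪ l)), b ∪ b ∪ c ∪ g(b ∪ c ∪ c ∪ l, h(b, c)) ∪ l), h(d(d(l, b, b), c, c) ∪ g(a, b ∪ c ∪ c ∪ l) ∪ l, l))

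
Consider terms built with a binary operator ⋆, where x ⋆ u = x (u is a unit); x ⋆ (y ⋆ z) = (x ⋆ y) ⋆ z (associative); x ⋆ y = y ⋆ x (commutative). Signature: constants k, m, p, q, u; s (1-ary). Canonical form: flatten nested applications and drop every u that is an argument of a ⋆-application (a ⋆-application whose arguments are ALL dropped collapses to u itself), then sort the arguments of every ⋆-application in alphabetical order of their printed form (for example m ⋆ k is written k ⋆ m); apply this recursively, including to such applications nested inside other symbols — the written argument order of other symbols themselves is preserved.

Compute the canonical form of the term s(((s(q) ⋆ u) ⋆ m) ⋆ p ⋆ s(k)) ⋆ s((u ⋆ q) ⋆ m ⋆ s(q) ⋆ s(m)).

Simplify inside:  s(((s(q) ⋆ u) ⋆ m) ⋆ p ⋆ s(k))  →  s(m ⋆ p ⋆ s(k) ⋆ s(q))
Inside:  s((u ⋆ q) ⋆ m ⋆ s(q) ⋆ s(m))  →  s(m ⋆ q ⋆ s(m) ⋆ s(q))
Order the arguments:  s(m ⋆ p ⋆ s(k) ⋆ s(q)) ⋆ s(m ⋆ q ⋆ s(m) ⋆ s(q))

Answer: s(m ⋆ p ⋆ s(k) ⋆ s(q)) ⋆ s(m ⋆ q ⋆ s(m) ⋆ s(q))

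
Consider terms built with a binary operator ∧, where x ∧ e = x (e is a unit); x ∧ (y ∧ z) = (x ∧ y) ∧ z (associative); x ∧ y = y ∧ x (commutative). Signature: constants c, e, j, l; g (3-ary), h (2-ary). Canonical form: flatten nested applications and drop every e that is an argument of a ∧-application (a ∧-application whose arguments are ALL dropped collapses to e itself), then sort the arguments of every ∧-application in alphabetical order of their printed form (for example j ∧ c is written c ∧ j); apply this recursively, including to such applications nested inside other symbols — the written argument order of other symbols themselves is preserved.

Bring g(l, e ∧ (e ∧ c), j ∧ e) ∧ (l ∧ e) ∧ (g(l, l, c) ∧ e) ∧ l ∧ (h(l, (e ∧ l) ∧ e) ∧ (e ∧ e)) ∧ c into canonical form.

Answer: c ∧ g(l, c, j) ∧ g(l, l, c) ∧ h(l, l) ∧ l ∧ l

Derivation:
Un-nest:  g(l, e ∧ (e ∧ c), j ∧ e) ∧ l ∧ e ∧ g(l, l, c) ∧ e ∧ l ∧ h(l, (e ∧ l) ∧ e) ∧ e ∧ e ∧ c
Simplify inside:  g(l, e ∧ (e ∧ c), j ∧ e)  →  g(l, c, j)
Simplify inside:  h(l, (e ∧ l) ∧ e)  →  h(l, l)
Drop the unit:  drop e (×4)
Sort:  c ∧ g(l, c, j) ∧ g(l, l, c) ∧ h(l, l) ∧ l ∧ l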